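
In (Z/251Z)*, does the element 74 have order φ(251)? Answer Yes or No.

No

φ(251) = 251 − 1 = 250 = 2 · 5^3.
It suffices to check that the order of 74 is not a proper divisor of 250: compute 74^(250/q) for q ∈ {2, 5}.
74^125 ≡ 1 (mod 251)  [q = 2: ≡ 1 ✗]
74^50 ≡ 20 (mod 251)  [q = 5: ≢ 1 ✓]
74^125 ≡ 1 shows ord(74) | 125, strictly less than φ(251); not a primitive root.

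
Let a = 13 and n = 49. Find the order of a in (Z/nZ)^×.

Since 13 ∈ (Z/49Z)^×, its order divides φ(49) = φ(7^2) = 7·(7−1) = 42 = 2 · 3 · 7.
Divisors of 42: 1, 2, 3, 6, 7, 14, 21, 42.
Test each divisor d:
13^1 ≡ 13 (mod 49)
13^2 ≡ 22 (mod 49)
13^3 ≡ 41 (mod 49)
13^6 ≡ 15 (mod 49)
13^7 ≡ 48 (mod 49)
13^14 ≡ 1 (mod 49) ✓
So ord_49(13) = 14.

14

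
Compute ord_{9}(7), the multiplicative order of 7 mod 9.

By Lagrange's theorem, ord_9(7) divides φ(9) = φ(3^2) = 3·(3−1) = 6 = 2 · 3.
Divisors of 6: 1, 2, 3, 6.
Test each divisor d:
7^1 ≡ 7
7^2 ≡ 4
7^3 ≡ 1
The smallest such exponent is 3, so the order of 7 is 3.

3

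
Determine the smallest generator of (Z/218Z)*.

11

φ(218) = φ(2)·φ(109) = 1·108 = 108 = 2^2 · 3^3.
Test candidates g = 2, 3, … against the prime factors q ∈ {2, 3} of φ(218): g is a generator iff g^(108/q) ≢ 1 for every such q.
g = 2: gcd(2, 218) = 2 > 1, not a unit — skip.
g = 3: 3^54 ≡ 1 — hits 1, so not a primitive root.
g = 4: gcd(4, 218) = 2 > 1, not a unit — skip.
g = 5: 5^54 ≡ 1 — hits 1, so not a primitive root.
g = 6: gcd(6, 218) = 2 > 1, not a unit — skip.
g = 7: 7^54 ≡ 1 — hits 1, so not a primitive root.
g = 8: gcd(8, 218) = 2 > 1, not a unit — skip.
g = 9: 9^54 ≡ 1 — hits 1, so not a primitive root.
g = 10: gcd(10, 218) = 2 > 1, not a unit — skip.
g = 11: 11^54 ≡ 217; 11^36 ≡ 45 — none is 1, so 11 is a primitive root.
The smallest primitive root modulo 218 is 11.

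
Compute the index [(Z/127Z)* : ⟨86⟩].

1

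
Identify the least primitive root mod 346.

3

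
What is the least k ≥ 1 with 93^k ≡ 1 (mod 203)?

By Lagrange's theorem, ord_203(93) divides φ(203) = φ(7·29) = (7−1)·(29−1) = 6·28 = 168 = 2^3 · 3 · 7.
Divisors of 168: 1, 2, 3, 4, 6, 7, 8, 12, 14, 21, 24, 28, 42, 56, 84, 168.
Compute 93^d (mod 203) for the divisors d until we hit 1:
93^1 ≡ 93
93^2 ≡ 123
93^3 ≡ 71
93^4 ≡ 107
93^6 ≡ 169
93^7 ≡ 86
93^8 ≡ 81
93^12 ≡ 141
93^14 ≡ 88
93^21 ≡ 57
93^24 ≡ 190
93^28 ≡ 30
93^42 ≡ 1
So ord_203(93) = 42.

42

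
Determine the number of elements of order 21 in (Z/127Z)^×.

12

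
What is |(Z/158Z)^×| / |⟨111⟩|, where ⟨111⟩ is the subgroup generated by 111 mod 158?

ord(111) | φ(158) = φ(2)·φ(79) = 1·78 = 78 = 2 · 3 · 13.
Divisors of 78: 1, 2, 3, 6, 13, 26, 39, 78.
Check 111^d mod 158 for each divisor in increasing order:
111^1 ≡ 111
111^2 ≡ 155
111^3 ≡ 141
111^6 ≡ 131
111^13 ≡ 23
111^26 ≡ 55
111^39 ≡ 1
So ord_158(111) = 39, hence |⟨111⟩| = 39.
Index = |(Z/158Z)^×| / |⟨111⟩| = 78 / 39 = 2.

2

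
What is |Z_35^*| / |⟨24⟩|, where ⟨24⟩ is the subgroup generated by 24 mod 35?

4

ord(24) | φ(35) = φ(5·7) = (5−1)·(7−1) = 4·6 = 24 = 2^3 · 3.
Divisors of 24: 1, 2, 3, 4, 6, 8, 12, 24.
Compute 24^d (mod 35) for the divisors d until we hit 1:
24^1 ≡ 24 (mod 35)
24^2 ≡ 16 (mod 35)
24^3 ≡ 34 (mod 35)
24^4 ≡ 11 (mod 35)
24^6 ≡ 1 (mod 35) ✓
Thus |⟨24⟩| = ord(24) = 6.
Index = |(Z/35Z)^×| / |⟨24⟩| = 24 / 6 = 4.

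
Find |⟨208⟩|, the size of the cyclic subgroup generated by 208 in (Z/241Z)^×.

ord(208) | φ(241) = 241 − 1 = 240 = 2^4 · 3 · 5.
Divisors of 240: 1, 2, 3, 4, 5, 6, 8, 10, 12, 15, 16, 20, 24, 30, 40, 48, 60, 80, 120, 240.
Test each divisor d:
208^1 ≡ 208 (mod 241)
208^2 ≡ 125 (mod 241)
208^3 ≡ 213 (mod 241)
208^4 ≡ 201 (mod 241)
208^5 ≡ 115 (mod 241)
208^6 ≡ 61 (mod 241)
208^8 ≡ 154 (mod 241)
208^10 ≡ 211 (mod 241)
208^12 ≡ 106 (mod 241)
208^15 ≡ 165 (mod 241)
208^16 ≡ 98 (mod 241)
208^20 ≡ 177 (mod 241)
208^24 ≡ 150 (mod 241)
208^30 ≡ 233 (mod 241)
208^40 ≡ 240 (mod 241)
208^48 ≡ 87 (mod 241)
208^60 ≡ 64 (mod 241)
208^80 ≡ 1 (mod 241) ✓
The smallest such exponent is 80, so the order of 208 is 80.

80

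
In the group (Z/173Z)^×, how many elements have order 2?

φ(173) = 173 − 1 = 172 = 2^2 · 43.
(Z/173Z)^× is cyclic (|G| = 172); a cyclic group of order m has exactly φ(d) elements of each order d | m, and none otherwise.
2 | 172, and φ(2) = 2 − 1 = 1.

1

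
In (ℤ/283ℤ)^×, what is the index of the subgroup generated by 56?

By Lagrange's theorem, ord_283(56) divides φ(283) = 283 − 1 = 282 = 2 · 3 · 47.
Divisors of 282: 1, 2, 3, 6, 47, 94, 141, 282.
Compute 56^d (mod 283) for the divisors d until we hit 1:
56^1 ≡ 56 (mod 283)
56^2 ≡ 23 (mod 283)
56^3 ≡ 156 (mod 283)
56^6 ≡ 281 (mod 283)
56^47 ≡ 45 (mod 283)
56^94 ≡ 44 (mod 283)
56^141 ≡ 282 (mod 283)
56^282 ≡ 1 (mod 283) ✓
Thus |⟨56⟩| = ord(56) = 282.
The index is φ(283) / ord(56) = 282 / 282 = 1.

1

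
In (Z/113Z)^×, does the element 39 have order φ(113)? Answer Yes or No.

Yes

φ(113) = 113 − 1 = 112 = 2^4 · 7.
An element g generates (Z/113Z)^× iff g^(112/q) ≢ 1 (mod 113) for each prime q ∈ {2, 7}.
39^56 ≡ 112 (mod 113)  [q = 2: ≢ 1 ✓]
39^16 ≡ 28 (mod 113)  [q = 7: ≢ 1 ✓]
None equal 1, so ord_113(39) = 112: 39 is a primitive root.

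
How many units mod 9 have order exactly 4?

φ(9) = φ(3^2) = 3·(3−1) = 6 = 2 · 3.
(Z/9Z)^× is cyclic (|G| = 6); a cyclic group of order m has exactly φ(d) elements of each order d | m, and none otherwise.
Here 6 is not a multiple of 4, so there are no elements of order 4.

0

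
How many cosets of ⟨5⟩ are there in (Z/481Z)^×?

By Lagrange's theorem, ord_481(5) divides φ(481) = φ(13·37) = (13−1)·(37−1) = 12·36 = 432 = 2^4 · 3^3.
Divisors of 432: 1, 2, 3, 4, 6, 8, 9, 12, 16, 18, 24, 27, 36, 48, 54, 72, 108, 144, 216, 432.
Compute 5^d (mod 481) for the divisors d until we hit 1:
5^1 ≡ 5
5^2 ≡ 25
5^3 ≡ 125
5^4 ≡ 144
5^6 ≡ 233
5^8 ≡ 53
5^9 ≡ 265
5^12 ≡ 417
5^16 ≡ 404
5^18 ≡ 480
5^24 ≡ 248
5^27 ≡ 216
5^36 ≡ 1
Thus |⟨5⟩| = ord(5) = 36.
[(Z/481Z)^× : ⟨5⟩] = 432/36 = 12.

12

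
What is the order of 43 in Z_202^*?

Since 43 ∈ (Z/202Z)^×, its order divides φ(202) = φ(2)·φ(101) = 1·100 = 100 = 2^2 · 5^2.
Divisors of 100: 1, 2, 4, 5, 10, 20, 25, 50, 100.
Test each divisor d:
43^1 ≡ 43 (mod 202)
43^2 ≡ 31 (mod 202)
43^4 ≡ 153 (mod 202)
43^5 ≡ 115 (mod 202)
43^10 ≡ 95 (mod 202)
43^20 ≡ 137 (mod 202)
43^25 ≡ 201 (mod 202)
43^50 ≡ 1 (mod 202) ✓
Hence ord(43) = 50.

50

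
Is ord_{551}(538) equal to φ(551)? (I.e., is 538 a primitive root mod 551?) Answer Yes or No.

No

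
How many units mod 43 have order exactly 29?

0

φ(43) = 43 − 1 = 42 = 2 · 3 · 7.
Since (Z/43Z)^× is cyclic of order 42, the number of elements of order d is φ(d) when d | 42 and 0 otherwise.
29 does not divide 42, so no element of (Z/43Z)^× has order 29.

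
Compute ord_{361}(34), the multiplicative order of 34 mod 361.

342

ord(34) | φ(361) = φ(19^2) = 19·(19−1) = 342 = 2 · 3^2 · 19.
Divisors of 342: 1, 2, 3, 6, 9, 18, 19, 38, 57, 114, 171, 342.
Test each divisor d:
34^1 ≡ 34
34^2 ≡ 73
34^3 ≡ 316
34^6 ≡ 220
34^9 ≡ 208
34^18 ≡ 305
34^19 ≡ 262
34^38 ≡ 54
34^57 ≡ 69
34^114 ≡ 68
34^171 ≡ 360
34^342 ≡ 1
Hence ord(34) = 342.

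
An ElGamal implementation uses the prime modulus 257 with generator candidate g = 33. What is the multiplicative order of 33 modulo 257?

The order of 33 must divide φ(257) = 257 − 1 = 256 = 2^8.
Divisors of 256: 1, 2, 4, 8, 16, 32, 64, 128, 256.
Test each divisor d:
33^1 ≡ 33
33^2 ≡ 61
33^4 ≡ 123
33^8 ≡ 223
33^16 ≡ 128
33^32 ≡ 193
33^64 ≡ 241
33^128 ≡ 256
33^256 ≡ 1
So ord_257(33) = 256.

256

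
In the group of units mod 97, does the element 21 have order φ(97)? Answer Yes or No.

φ(97) = 97 − 1 = 96 = 2^5 · 3.
It suffices to check that the order of 21 is not a proper divisor of 96: compute 21^(96/q) for q ∈ {2, 3}.
21^48 ≡ 96 (mod 97)  [q = 2: ≢ 1 ✓]
21^32 ≡ 61 (mod 97)  [q = 3: ≢ 1 ✓]
All checks pass, so 21 has order 96 and is a primitive root modulo 97.

Yes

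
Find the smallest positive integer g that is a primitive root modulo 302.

φ(302) = φ(2)·φ(151) = 1·150 = 150 = 2 · 3 · 5^2.
Test candidates g = 2, 3, … against the prime factors q ∈ {2, 3, 5} of φ(302): g is a generator iff g^(150/q) ≢ 1 for every such q.
g = 2: gcd(2, 302) = 2 > 1, not a unit — skip.
g = 3: 3^75 ≡ 301; 3^50 ≡ 1 — hits 1, so not a primitive root.
g = 4: gcd(4, 302) = 2 > 1, not a unit — skip.
g = 5: 5^75 ≡ 1 — hits 1, so not a primitive root.
g = 6: gcd(6, 302) = 2 > 1, not a unit — skip.
g = 7: 7^75 ≡ 301; 7^50 ≡ 183; 7^30 ≡ 159 — none is 1, so 7 is a primitive root.
Hence the least primitive root of 302 is 7.

7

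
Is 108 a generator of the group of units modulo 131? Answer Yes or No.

No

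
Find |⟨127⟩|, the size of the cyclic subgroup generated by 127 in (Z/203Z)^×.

28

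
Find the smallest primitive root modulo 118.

11

φ(118) = φ(2)·φ(59) = 1·58 = 58 = 2 · 29.
g is a primitive root iff g^(58/q) ≢ 1 (mod 118) for each prime q ∈ {2, 29}.
g = 2: gcd(2, 118) = 2 > 1, not a unit — skip.
g = 3: 3^29 ≡ 1 — hits 1, so not a primitive root.
g = 4: gcd(4, 118) = 2 > 1, not a unit — skip.
g = 5: 5^29 ≡ 1 — hits 1, so not a primitive root.
g = 6: gcd(6, 118) = 2 > 1, not a unit — skip.
g = 7: 7^29 ≡ 1 — hits 1, so not a primitive root.
g = 8: gcd(8, 118) = 2 > 1, not a unit — skip.
g = 9: 9^29 ≡ 1 — hits 1, so not a primitive root.
g = 10: gcd(10, 118) = 2 > 1, not a unit — skip.
g = 11: 11^29 ≡ 117; 11^2 ≡ 3 — none is 1, so 11 is a primitive root.
So 11 is the smallest generator of (Z/118Z)^×.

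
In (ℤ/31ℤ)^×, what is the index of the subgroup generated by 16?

Since 16 ∈ (Z/31Z)^×, its order divides φ(31) = 31 − 1 = 30 = 2 · 3 · 5.
Divisors of 30: 1, 2, 3, 5, 6, 10, 15, 30.
Test each divisor d:
16^1 ≡ 16 (mod 31)
16^2 ≡ 8 (mod 31)
16^3 ≡ 4 (mod 31)
16^5 ≡ 1 (mod 31) ✓
The order of 16 is 5, so the subgroup it generates has 5 elements.
[(Z/31Z)^× : ⟨16⟩] = 30/5 = 6.

6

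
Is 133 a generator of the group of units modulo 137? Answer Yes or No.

No

φ(137) = 137 − 1 = 136 = 2^3 · 17.
An element g generates (Z/137Z)^× iff g^(136/q) ≢ 1 (mod 137) for each prime q ∈ {2, 17}.
133^68 ≡ 1 (mod 137)  [q = 2: ≡ 1 ✗]
133^8 ≡ 50 (mod 137)  [q = 17: ≢ 1 ✓]
Since 133^68 ≡ 1, the order of 133 divides 68 < 136, so 133 is not a primitive root.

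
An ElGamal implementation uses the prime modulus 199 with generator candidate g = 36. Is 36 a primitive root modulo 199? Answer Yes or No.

No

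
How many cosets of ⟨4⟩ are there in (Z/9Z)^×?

Since 4 ∈ (Z/9Z)^×, its order divides φ(9) = φ(3^2) = 3·(3−1) = 6 = 2 · 3.
Divisors of 6: 1, 2, 3, 6.
Compute 4^d (mod 9) for the divisors d until we hit 1:
4^1 ≡ 4
4^2 ≡ 7
4^3 ≡ 1
The order of 4 is 3, so the subgroup it generates has 3 elements.
The index is φ(9) / ord(4) = 6 / 3 = 2.

2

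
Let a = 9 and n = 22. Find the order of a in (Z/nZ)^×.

5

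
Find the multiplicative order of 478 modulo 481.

18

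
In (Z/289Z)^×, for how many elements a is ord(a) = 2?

1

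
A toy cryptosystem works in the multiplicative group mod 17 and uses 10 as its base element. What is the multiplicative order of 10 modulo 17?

16

The order of 10 must divide φ(17) = 17 − 1 = 16 = 2^4.
Divisors of 16: 1, 2, 4, 8, 16.
Test each divisor d:
10^1 ≡ 10
10^2 ≡ 15
10^4 ≡ 4
10^8 ≡ 16
10^16 ≡ 1
The smallest such exponent is 16, so the order of 10 is 16.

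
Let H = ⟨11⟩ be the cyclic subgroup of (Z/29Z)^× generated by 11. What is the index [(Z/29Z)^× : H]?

1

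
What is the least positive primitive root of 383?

φ(383) = 383 − 1 = 382 = 2 · 191.
Test candidates g = 2, 3, … against the prime factors q ∈ {2, 191} of φ(383): g is a generator iff g^(382/q) ≢ 1 for every such q.
g = 2: 2^191 ≡ 1 — hits 1, so not a primitive root.
g = 3: 3^191 ≡ 1 — hits 1, so not a primitive root.
g = 4: 4^191 ≡ 1 — hits 1, so not a primitive root.
g = 5: 5^191 ≡ 382; 5^2 ≡ 25 — none is 1, so 5 is a primitive root.
The smallest primitive root modulo 383 is 5.

5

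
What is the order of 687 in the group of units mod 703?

18

ord(687) | φ(703) = φ(19·37) = (19−1)·(37−1) = 18·36 = 648 = 2^3 · 3^4.
Divisors of 648: 1, 2, 3, 4, 6, 8, 9, 12, 18, 24, 27, 36, 54, 72, 81, 108, 162, 216, 324, 648.
Compute 687^d (mod 703) for the divisors d until we hit 1:
687^1 ≡ 687 (mod 703)
687^2 ≡ 256 (mod 703)
687^3 ≡ 122 (mod 703)
687^4 ≡ 157 (mod 703)
687^6 ≡ 121 (mod 703)
687^8 ≡ 44 (mod 703)
687^9 ≡ 702 (mod 703)
687^12 ≡ 581 (mod 703)
687^18 ≡ 1 (mod 703) ✓
So ord_703(687) = 18.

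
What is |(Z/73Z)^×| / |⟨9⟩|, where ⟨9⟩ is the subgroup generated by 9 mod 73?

12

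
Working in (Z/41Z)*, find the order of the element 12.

40

By Lagrange's theorem, ord_41(12) divides φ(41) = 41 − 1 = 40 = 2^3 · 5.
Divisors of 40: 1, 2, 4, 5, 8, 10, 20, 40.
Compute 12^d (mod 41) for the divisors d until we hit 1:
12^1 ≡ 12 (mod 41)
12^2 ≡ 21 (mod 41)
12^4 ≡ 31 (mod 41)
12^5 ≡ 3 (mod 41)
12^8 ≡ 18 (mod 41)
12^10 ≡ 9 (mod 41)
12^20 ≡ 40 (mod 41)
12^40 ≡ 1 (mod 41) ✓
So ord_41(12) = 40.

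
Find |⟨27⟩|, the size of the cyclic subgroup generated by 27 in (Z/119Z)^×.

ord(27) | φ(119) = φ(7·17) = (7−1)·(17−1) = 6·16 = 96 = 2^5 · 3.
Divisors of 96: 1, 2, 3, 4, 6, 8, 12, 16, 24, 32, 48, 96.
Evaluate successive powers at the divisors of 96:
27^1 ≡ 27 (mod 119)
27^2 ≡ 15 (mod 119)
27^3 ≡ 48 (mod 119)
27^4 ≡ 106 (mod 119)
27^6 ≡ 43 (mod 119)
27^8 ≡ 50 (mod 119)
27^12 ≡ 64 (mod 119)
27^16 ≡ 1 (mod 119) ✓
Hence ord(27) = 16.

16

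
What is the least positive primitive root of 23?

φ(23) = 23 − 1 = 22 = 2 · 11.
Test candidates g = 2, 3, … against the prime factors q ∈ {2, 11} of φ(23): g is a generator iff g^(22/q) ≢ 1 for every such q.
g = 2: 2^11 ≡ 1 — hits 1, so not a primitive root.
g = 3: 3^11 ≡ 1 — hits 1, so not a primitive root.
g = 4: 4^11 ≡ 1 — hits 1, so not a primitive root.
g = 5: 5^11 ≡ 22; 5^2 ≡ 2 — none is 1, so 5 is a primitive root.
Hence the least primitive root of 23 is 5.

5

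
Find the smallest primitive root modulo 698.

7

φ(698) = φ(2)·φ(349) = 1·348 = 348 = 2^2 · 3 · 29.
g is a primitive root iff g^(348/q) ≢ 1 (mod 698) for each prime q ∈ {2, 3, 29}.
g = 2: gcd(2, 698) = 2 > 1, not a unit — skip.
g = 3: 3^174 ≡ 1 — hits 1, so not a primitive root.
g = 4: gcd(4, 698) = 2 > 1, not a unit — skip.
g = 5: 5^174 ≡ 1 — hits 1, so not a primitive root.
g = 6: gcd(6, 698) = 2 > 1, not a unit — skip.
g = 7: 7^174 ≡ 697; 7^116 ≡ 575; 7^12 ≡ 249 — none is 1, so 7 is a primitive root.
So 7 is the smallest generator of (Z/698Z)^×.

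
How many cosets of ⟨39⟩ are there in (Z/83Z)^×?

1

The order of 39 must divide φ(83) = 83 − 1 = 82 = 2 · 41.
Divisors of 82: 1, 2, 41, 82.
Test each divisor d:
39^1 ≡ 39 (mod 83)
39^2 ≡ 27 (mod 83)
39^41 ≡ 82 (mod 83)
39^82 ≡ 1 (mod 83) ✓
The order of 39 is 82, so the subgroup it generates has 82 elements.
Index = |(Z/83Z)^×| / |⟨39⟩| = 82 / 82 = 1.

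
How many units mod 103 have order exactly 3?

2

φ(103) = 103 − 1 = 102 = 2 · 3 · 17.
Since (Z/103Z)^× is cyclic of order 102, the number of elements of order d is φ(d) when d | 102 and 0 otherwise.
3 | 102, and φ(3) = 3 − 1 = 2.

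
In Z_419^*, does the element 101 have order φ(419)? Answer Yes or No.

Yes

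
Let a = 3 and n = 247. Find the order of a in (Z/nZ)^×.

18

Since 3 ∈ (Z/247Z)^×, its order divides φ(247) = φ(13·19) = (13−1)·(19−1) = 12·18 = 216 = 2^3 · 3^3.
Divisors of 216: 1, 2, 3, 4, 6, 8, 9, 12, 18, 24, 27, 36, 54, 72, 108, 216.
Compute 3^d (mod 247) for the divisors d until we hit 1:
3^1 ≡ 3 (mod 247)
3^2 ≡ 9 (mod 247)
3^3 ≡ 27 (mod 247)
3^4 ≡ 81 (mod 247)
3^6 ≡ 235 (mod 247)
3^8 ≡ 139 (mod 247)
3^9 ≡ 170 (mod 247)
3^12 ≡ 144 (mod 247)
3^18 ≡ 1 (mod 247) ✓
Hence ord(3) = 18.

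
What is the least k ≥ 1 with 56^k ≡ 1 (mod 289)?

ord(56) | φ(289) = φ(17^2) = 17·(17−1) = 272 = 2^4 · 17.
Divisors of 272: 1, 2, 4, 8, 16, 17, 34, 68, 136, 272.
Compute 56^d (mod 289) for the divisors d until we hit 1:
56^1 ≡ 56 (mod 289)
56^2 ≡ 246 (mod 289)
56^4 ≡ 115 (mod 289)
56^8 ≡ 220 (mod 289)
56^16 ≡ 137 (mod 289)
56^17 ≡ 158 (mod 289)
56^34 ≡ 110 (mod 289)
56^68 ≡ 251 (mod 289)
56^136 ≡ 288 (mod 289)
56^272 ≡ 1 (mod 289) ✓
The smallest such exponent is 272, so the order of 56 is 272.

272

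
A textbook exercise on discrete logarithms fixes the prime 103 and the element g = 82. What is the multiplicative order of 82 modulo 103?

51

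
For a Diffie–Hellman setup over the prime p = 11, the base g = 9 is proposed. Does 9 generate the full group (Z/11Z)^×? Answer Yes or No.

No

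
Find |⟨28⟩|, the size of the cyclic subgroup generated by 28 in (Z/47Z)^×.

Since 28 ∈ (Z/47Z)^×, its order divides φ(47) = 47 − 1 = 46 = 2 · 23.
Divisors of 46: 1, 2, 23, 46.
Test each divisor d:
28^1 ≡ 28 (mod 47)
28^2 ≡ 32 (mod 47)
28^23 ≡ 1 (mod 47) ✓
The smallest such exponent is 23, so the order of 28 is 23.

23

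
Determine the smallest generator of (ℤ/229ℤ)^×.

6

φ(229) = 229 − 1 = 228 = 2^2 · 3 · 19.
Test candidates g = 2, 3, … against the prime factors q ∈ {2, 3, 19} of φ(229): g is a generator iff g^(228/q) ≢ 1 for every such q.
g = 2: 2^114 ≡ 228; 2^76 ≡ 1 — hits 1, so not a primitive root.
g = 3: 3^114 ≡ 1 — hits 1, so not a primitive root.
g = 4: 4^114 ≡ 1 — hits 1, so not a primitive root.
g = 5: 5^114 ≡ 1 — hits 1, so not a primitive root.
g = 6: 6^114 ≡ 228; 6^76 ≡ 134; 6^12 ≡ 165 — none is 1, so 6 is a primitive root.
Hence the least primitive root of 229 is 6.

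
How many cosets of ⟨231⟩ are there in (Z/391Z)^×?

22

Since 231 ∈ (Z/391Z)^×, its order divides φ(391) = φ(17·23) = (17−1)·(23−1) = 16·22 = 352 = 2^5 · 11.
Divisors of 352: 1, 2, 4, 8, 11, 16, 22, 32, 44, 88, 176, 352.
Check 231^d mod 391 for each divisor in increasing order:
231^1 ≡ 231 (mod 391)
231^2 ≡ 185 (mod 391)
231^4 ≡ 208 (mod 391)
231^8 ≡ 254 (mod 391)
231^11 ≡ 139 (mod 391)
231^16 ≡ 1 (mod 391) ✓
So ord_391(231) = 16, hence |⟨231⟩| = 16.
The index is φ(391) / ord(231) = 352 / 16 = 22.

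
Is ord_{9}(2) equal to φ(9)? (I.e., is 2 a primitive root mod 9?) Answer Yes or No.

Yes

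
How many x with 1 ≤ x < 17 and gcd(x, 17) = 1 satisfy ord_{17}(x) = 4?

φ(17) = 17 − 1 = 16 = 2^4.
(Z/17Z)^× is cyclic (|G| = 16); a cyclic group of order m has exactly φ(d) elements of each order d | m, and none otherwise.
4 = 2^2 divides 16, and φ(4) = 2.

2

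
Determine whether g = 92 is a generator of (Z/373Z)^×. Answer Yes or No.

φ(373) = 373 − 1 = 372 = 2^2 · 3 · 31.
Test 92^(372/q) mod 373 for each prime factor q of 372:
92^186 ≡ 372 (mod 373)  [q = 2: ≢ 1 ✓]
92^124 ≡ 88 (mod 373)  [q = 3: ≢ 1 ✓]
92^12 ≡ 217 (mod 373)  [q = 31: ≢ 1 ✓]
All checks pass, so 92 has order 372 and is a primitive root modulo 373.

Yes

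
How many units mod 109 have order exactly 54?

18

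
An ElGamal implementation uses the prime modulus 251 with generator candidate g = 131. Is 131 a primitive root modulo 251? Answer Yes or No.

φ(251) = 251 − 1 = 250 = 2 · 5^3.
131 is a primitive root mod 251 iff 131^(φ(251)/q) ≢ 1 for every prime q | φ(251), i.e. q ∈ {2, 5}.
131^125 ≡ 1 (mod 251)  [q = 2: ≡ 1 ✗]
131^50 ≡ 219 (mod 251)  [q = 5: ≢ 1 ✓]
131^125 ≡ 1 shows ord(131) | 125, strictly less than φ(251); not a primitive root.

No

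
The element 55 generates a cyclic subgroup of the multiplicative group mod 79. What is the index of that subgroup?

26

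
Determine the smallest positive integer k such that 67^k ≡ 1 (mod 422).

14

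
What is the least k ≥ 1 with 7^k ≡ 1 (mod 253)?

110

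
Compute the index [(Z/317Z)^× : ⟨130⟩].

Since 130 ∈ (Z/317Z)^×, its order divides φ(317) = 317 − 1 = 316 = 2^2 · 79.
Divisors of 316: 1, 2, 4, 79, 158, 316.
Compute 130^d (mod 317) for the divisors d until we hit 1:
130^1 ≡ 130 (mod 317)
130^2 ≡ 99 (mod 317)
130^4 ≡ 291 (mod 317)
130^79 ≡ 203 (mod 317)
130^158 ≡ 316 (mod 317)
130^316 ≡ 1 (mod 317) ✓
Thus |⟨130⟩| = ord(130) = 316.
Index = |(Z/317Z)^×| / |⟨130⟩| = 316 / 316 = 1.

1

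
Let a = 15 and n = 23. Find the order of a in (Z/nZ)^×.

22

By Lagrange's theorem, ord_23(15) divides φ(23) = 23 − 1 = 22 = 2 · 11.
Divisors of 22: 1, 2, 11, 22.
Check 15^d mod 23 for each divisor in increasing order:
15^1 ≡ 15 (mod 23)
15^2 ≡ 18 (mod 23)
15^11 ≡ 22 (mod 23)
15^22 ≡ 1 (mod 23) ✓
So ord_23(15) = 22.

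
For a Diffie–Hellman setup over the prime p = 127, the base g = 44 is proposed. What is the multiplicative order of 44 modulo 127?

63

The order of 44 must divide φ(127) = 127 − 1 = 126 = 2 · 3^2 · 7.
Divisors of 126: 1, 2, 3, 6, 7, 9, 14, 18, 21, 42, 63, 126.
Check 44^d mod 127 for each divisor in increasing order:
44^1 ≡ 44 (mod 127)
44^2 ≡ 31 (mod 127)
44^3 ≡ 94 (mod 127)
44^6 ≡ 73 (mod 127)
44^7 ≡ 37 (mod 127)
44^9 ≡ 4 (mod 127)
44^14 ≡ 99 (mod 127)
44^18 ≡ 16 (mod 127)
44^21 ≡ 107 (mod 127)
44^42 ≡ 19 (mod 127)
44^63 ≡ 1 (mod 127) ✓
The smallest such exponent is 63, so the order of 44 is 63.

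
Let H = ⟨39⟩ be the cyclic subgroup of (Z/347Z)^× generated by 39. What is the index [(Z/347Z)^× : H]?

2

Since 39 ∈ (Z/347Z)^×, its order divides φ(347) = 347 − 1 = 346 = 2 · 173.
Divisors of 346: 1, 2, 173, 346.
Compute 39^d (mod 347) for the divisors d until we hit 1:
39^1 ≡ 39
39^2 ≡ 133
39^173 ≡ 1
The order of 39 is 173, so the subgroup it generates has 173 elements.
Index = |(Z/347Z)^×| / |⟨39⟩| = 346 / 173 = 2.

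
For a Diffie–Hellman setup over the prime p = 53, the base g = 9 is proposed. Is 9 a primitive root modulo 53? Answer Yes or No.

φ(53) = 53 − 1 = 52 = 2^2 · 13.
An element g generates (Z/53Z)^× iff g^(52/q) ≢ 1 (mod 53) for each prime q ∈ {2, 13}.
9^26 ≡ 1 (mod 53)  [q = 2: ≡ 1 ✗]
9^4 ≡ 42 (mod 53)  [q = 13: ≢ 1 ✓]
9^26 ≡ 1 shows ord(9) | 26, strictly less than φ(53); not a primitive root.

No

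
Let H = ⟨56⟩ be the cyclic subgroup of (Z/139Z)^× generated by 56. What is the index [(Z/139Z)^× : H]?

1

ord(56) | φ(139) = 139 − 1 = 138 = 2 · 3 · 23.
Divisors of 138: 1, 2, 3, 6, 23, 46, 69, 138.
Test each divisor d:
56^1 ≡ 56 (mod 139)
56^2 ≡ 78 (mod 139)
56^3 ≡ 59 (mod 139)
56^6 ≡ 6 (mod 139)
56^23 ≡ 43 (mod 139)
56^46 ≡ 42 (mod 139)
56^69 ≡ 138 (mod 139)
56^138 ≡ 1 (mod 139) ✓
Thus |⟨56⟩| = ord(56) = 138.
Index = |(Z/139Z)^×| / |⟨56⟩| = 138 / 138 = 1.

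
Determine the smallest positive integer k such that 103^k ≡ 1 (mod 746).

Since 103 ∈ (Z/746Z)^×, its order divides φ(746) = φ(2)·φ(373) = 1·372 = 372 = 2^2 · 3 · 31.
Divisors of 372: 1, 2, 3, 4, 6, 12, 31, 62, 93, 124, 186, 372.
Compute 103^d (mod 746) for the divisors d until we hit 1:
103^1 ≡ 103
103^2 ≡ 165
103^3 ≡ 583
103^4 ≡ 369
103^6 ≡ 459
103^12 ≡ 309
103^31 ≡ 285
103^62 ≡ 657
103^93 ≡ 745
103^124 ≡ 461
103^186 ≡ 1
The smallest such exponent is 186, so the order of 103 is 186.

186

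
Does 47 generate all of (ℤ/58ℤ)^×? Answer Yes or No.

φ(58) = φ(2)·φ(29) = 1·28 = 28 = 2^2 · 7.
Test 47^(28/q) mod 58 for each prime factor q of 28:
47^14 ≡ 57 (mod 58)  [q = 2: ≢ 1 ✓]
47^4 ≡ 25 (mod 58)  [q = 7: ≢ 1 ✓]
All checks pass, so 47 has order 28 and is a primitive root modulo 58.

Yes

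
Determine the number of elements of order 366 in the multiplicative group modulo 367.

120

φ(367) = 367 − 1 = 366 = 2 · 3 · 61.
Since (Z/367Z)^× is cyclic of order 366, the number of elements of order d is φ(d) when d | 366 and 0 otherwise.
366 = 2 · 3 · 61 divides 366, and φ(366) = 120.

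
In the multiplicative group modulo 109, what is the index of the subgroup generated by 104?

2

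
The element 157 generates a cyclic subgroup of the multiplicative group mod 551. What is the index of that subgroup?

Since 157 ∈ (Z/551Z)^×, its order divides φ(551) = φ(19·29) = (19−1)·(29−1) = 18·28 = 504 = 2^3 · 3^2 · 7.
Divisors of 504: 1, 2, 3, 4, 6, 7, 8, 9, 12, 14, 18, 21, 24, 28, 36, 42, 56, 63, 72, 84, 126, 168, 252, 504.
Check 157^d mod 551 for each divisor in increasing order:
157^1 ≡ 157 (mod 551)
157^2 ≡ 405 (mod 551)
157^3 ≡ 220 (mod 551)
157^4 ≡ 378 (mod 551)
157^6 ≡ 463 (mod 551)
157^7 ≡ 510 (mod 551)
157^8 ≡ 175 (mod 551)
157^9 ≡ 476 (mod 551)
157^12 ≡ 30 (mod 551)
157^14 ≡ 28 (mod 551)
157^18 ≡ 115 (mod 551)
157^21 ≡ 505 (mod 551)
157^24 ≡ 349 (mod 551)
157^28 ≡ 233 (mod 551)
157^36 ≡ 1 (mod 551) ✓
So ord_551(157) = 36, hence |⟨157⟩| = 36.
The index is φ(551) / ord(157) = 504 / 36 = 14.

14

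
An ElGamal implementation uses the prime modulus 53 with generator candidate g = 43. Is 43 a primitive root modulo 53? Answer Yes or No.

No

φ(53) = 53 − 1 = 52 = 2^2 · 13.
43 is a primitive root mod 53 iff 43^(φ(53)/q) ≢ 1 for every prime q | φ(53), i.e. q ∈ {2, 13}.
43^26 ≡ 1 (mod 53)  [q = 2: ≡ 1 ✗]
43^4 ≡ 36 (mod 53)  [q = 13: ≢ 1 ✓]
43^26 ≡ 1 shows ord(43) | 26, strictly less than φ(53); not a primitive root.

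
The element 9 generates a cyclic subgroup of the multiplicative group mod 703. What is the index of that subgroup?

72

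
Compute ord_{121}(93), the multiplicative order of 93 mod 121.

55

ord(93) | φ(121) = φ(11^2) = 11·(11−1) = 110 = 2 · 5 · 11.
Divisors of 110: 1, 2, 5, 10, 11, 22, 55, 110.
Compute 93^d (mod 121) for the divisors d until we hit 1:
93^1 ≡ 93 (mod 121)
93^2 ≡ 58 (mod 121)
93^5 ≡ 67 (mod 121)
93^10 ≡ 12 (mod 121)
93^11 ≡ 27 (mod 121)
93^22 ≡ 3 (mod 121)
93^55 ≡ 1 (mod 121) ✓
So ord_121(93) = 55.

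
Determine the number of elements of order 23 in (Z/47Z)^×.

22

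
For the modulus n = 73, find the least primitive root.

φ(73) = 73 − 1 = 72 = 2^3 · 3^2.
Test candidates g = 2, 3, … against the prime factors q ∈ {2, 3} of φ(73): g is a generator iff g^(72/q) ≢ 1 for every such q.
g = 2: 2^36 ≡ 1 — hits 1, so not a primitive root.
g = 3: 3^36 ≡ 1 — hits 1, so not a primitive root.
g = 4: 4^36 ≡ 1 — hits 1, so not a primitive root.
g = 5: 5^36 ≡ 72; 5^24 ≡ 8 — none is 1, so 5 is a primitive root.
The smallest primitive root modulo 73 is 5.

5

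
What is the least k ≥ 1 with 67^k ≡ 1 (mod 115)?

44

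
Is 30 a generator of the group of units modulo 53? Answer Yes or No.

No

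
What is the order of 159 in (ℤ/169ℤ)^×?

ord(159) | φ(169) = φ(13^2) = 13·(13−1) = 156 = 2^2 · 3 · 13.
Divisors of 156: 1, 2, 3, 4, 6, 12, 13, 26, 39, 52, 78, 156.
Test each divisor d:
159^1 ≡ 159 (mod 169)
159^2 ≡ 100 (mod 169)
159^3 ≡ 14 (mod 169)
159^4 ≡ 29 (mod 169)
159^6 ≡ 27 (mod 169)
159^12 ≡ 53 (mod 169)
159^13 ≡ 146 (mod 169)
159^26 ≡ 22 (mod 169)
159^39 ≡ 1 (mod 169) ✓
So ord_169(159) = 39.

39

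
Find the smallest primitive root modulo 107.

2

φ(107) = 107 − 1 = 106 = 2 · 53.
Test candidates g = 2, 3, … against the prime factors q ∈ {2, 53} of φ(107): g is a generator iff g^(106/q) ≢ 1 for every such q.
g = 2: 2^53 ≡ 106; 2^2 ≡ 4 — none is 1, so 2 is a primitive root.
The smallest primitive root modulo 107 is 2.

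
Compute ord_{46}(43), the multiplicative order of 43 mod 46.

22

The order of 43 must divide φ(46) = φ(2)·φ(23) = 1·22 = 22 = 2 · 11.
Divisors of 22: 1, 2, 11, 22.
Check 43^d mod 46 for each divisor in increasing order:
43^1 ≡ 43
43^2 ≡ 9
43^11 ≡ 45
43^22 ≡ 1
So ord_46(43) = 22.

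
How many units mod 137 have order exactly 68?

32

φ(137) = 137 − 1 = 136 = 2^3 · 17.
In a cyclic group of order 136, there are φ(d) elements of order d for each divisor d of 136, and zero for non-divisors.
68 = 2^2 · 17 divides 136, and φ(68) = 32.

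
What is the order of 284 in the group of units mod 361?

The order of 284 must divide φ(361) = φ(19^2) = 19·(19−1) = 342 = 2 · 3^2 · 19.
Divisors of 342: 1, 2, 3, 6, 9, 18, 19, 38, 57, 114, 171, 342.
Test each divisor d:
284^1 ≡ 284 (mod 361)
284^2 ≡ 153 (mod 361)
284^3 ≡ 132 (mod 361)
284^6 ≡ 96 (mod 361)
284^9 ≡ 37 (mod 361)
284^18 ≡ 286 (mod 361)
284^19 ≡ 360 (mod 361)
284^38 ≡ 1 (mod 361) ✓
Hence ord(284) = 38.

38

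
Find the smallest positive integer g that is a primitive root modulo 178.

φ(178) = φ(2)·φ(89) = 1·88 = 88 = 2^3 · 11.
Test candidates g = 2, 3, … against the prime factors q ∈ {2, 11} of φ(178): g is a generator iff g^(88/q) ≢ 1 for every such q.
g = 2: gcd(2, 178) = 2 > 1, not a unit — skip.
g = 3: 3^44 ≡ 177; 3^8 ≡ 153 — none is 1, so 3 is a primitive root.
So 3 is the smallest generator of (Z/178Z)^×.

3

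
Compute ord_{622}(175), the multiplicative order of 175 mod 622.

The order of 175 must divide φ(622) = φ(2)·φ(311) = 1·310 = 310 = 2 · 5 · 31.
Divisors of 310: 1, 2, 5, 10, 31, 62, 155, 310.
Evaluate successive powers at the divisors of 310:
175^1 ≡ 175 (mod 622)
175^2 ≡ 147 (mod 622)
175^5 ≡ 437 (mod 622)
175^10 ≡ 15 (mod 622)
175^31 ≡ 347 (mod 622)
175^62 ≡ 363 (mod 622)
175^155 ≡ 1 (mod 622) ✓
The smallest such exponent is 155, so the order of 175 is 155.

155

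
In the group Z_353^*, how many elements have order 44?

20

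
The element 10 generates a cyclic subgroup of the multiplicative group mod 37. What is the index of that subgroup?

ord(10) | φ(37) = 37 − 1 = 36 = 2^2 · 3^2.
Divisors of 36: 1, 2, 3, 4, 6, 9, 12, 18, 36.
Compute 10^d (mod 37) for the divisors d until we hit 1:
10^1 ≡ 10
10^2 ≡ 26
10^3 ≡ 1
So ord_37(10) = 3, hence |⟨10⟩| = 3.
[(Z/37Z)^× : ⟨10⟩] = 36/3 = 12.

12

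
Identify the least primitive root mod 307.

5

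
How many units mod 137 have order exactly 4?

φ(137) = 137 − 1 = 136 = 2^3 · 17.
(Z/137Z)^× is cyclic (|G| = 136); a cyclic group of order m has exactly φ(d) elements of each order d | m, and none otherwise.
4 = 2^2 divides 136, and φ(4) = 2.

2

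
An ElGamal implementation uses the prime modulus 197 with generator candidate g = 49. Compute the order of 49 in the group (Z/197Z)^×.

49

By Lagrange's theorem, ord_197(49) divides φ(197) = 197 − 1 = 196 = 2^2 · 7^2.
Divisors of 196: 1, 2, 4, 7, 14, 28, 49, 98, 196.
Check 49^d mod 197 for each divisor in increasing order:
49^1 ≡ 49
49^2 ≡ 37
49^4 ≡ 187
49^7 ≡ 191
49^14 ≡ 36
49^28 ≡ 114
49^49 ≡ 1
The smallest such exponent is 49, so the order of 49 is 49.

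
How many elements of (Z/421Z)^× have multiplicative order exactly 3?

2

φ(421) = 421 − 1 = 420 = 2^2 · 3 · 5 · 7.
In a cyclic group of order 420, there are φ(d) elements of order d for each divisor d of 420, and zero for non-divisors.
3 | 420, and φ(3) = 3 − 1 = 2.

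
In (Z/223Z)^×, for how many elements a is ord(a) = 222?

72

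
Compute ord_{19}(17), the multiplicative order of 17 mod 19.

9

ord(17) | φ(19) = 19 − 1 = 18 = 2 · 3^2.
Divisors of 18: 1, 2, 3, 6, 9, 18.
Evaluate successive powers at the divisors of 18:
17^1 ≡ 17 (mod 19)
17^2 ≡ 4 (mod 19)
17^3 ≡ 11 (mod 19)
17^6 ≡ 7 (mod 19)
17^9 ≡ 1 (mod 19) ✓
Hence ord(17) = 9.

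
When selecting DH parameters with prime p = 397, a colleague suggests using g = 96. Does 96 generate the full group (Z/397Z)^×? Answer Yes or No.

φ(397) = 397 − 1 = 396 = 2^2 · 3^2 · 11.
Test 96^(396/q) mod 397 for each prime factor q of 396:
96^198 ≡ 396 (mod 397)  [q = 2: ≢ 1 ✓]
96^132 ≡ 34 (mod 397)  [q = 3: ≢ 1 ✓]
96^36 ≡ 1 (mod 397)  [q = 11: ≡ 1 ✗]
The check at q = 11 fails, so 96 generates a proper subgroup.

No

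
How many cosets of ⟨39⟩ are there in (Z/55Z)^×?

4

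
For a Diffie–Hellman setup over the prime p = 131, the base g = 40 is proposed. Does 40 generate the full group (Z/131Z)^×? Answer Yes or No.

Yes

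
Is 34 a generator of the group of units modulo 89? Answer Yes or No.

φ(89) = 89 − 1 = 88 = 2^3 · 11.
An element g generates (Z/89Z)^× iff g^(88/q) ≢ 1 (mod 89) for each prime q ∈ {2, 11}.
34^44 ≡ 1 (mod 89)  [q = 2: ≡ 1 ✗]
34^8 ≡ 1 (mod 89)  [q = 11: ≡ 1 ✗]
34^44 ≡ 1 shows ord(34) | 44, strictly less than φ(89); not a primitive root.

No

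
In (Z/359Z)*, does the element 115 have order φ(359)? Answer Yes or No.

φ(359) = 359 − 1 = 358 = 2 · 179.
Test 115^(358/q) mod 359 for each prime factor q of 358:
115^179 ≡ 1 (mod 359)  [q = 2: ≡ 1 ✗]
115^2 ≡ 301 (mod 359)  [q = 179: ≢ 1 ✓]
115^179 ≡ 1 shows ord(115) | 179, strictly less than φ(359); not a primitive root.

No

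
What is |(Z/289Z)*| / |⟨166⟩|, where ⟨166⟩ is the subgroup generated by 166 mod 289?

By Lagrange's theorem, ord_289(166) divides φ(289) = φ(17^2) = 17·(17−1) = 272 = 2^4 · 17.
Divisors of 272: 1, 2, 4, 8, 16, 17, 34, 68, 136, 272.
Test each divisor d:
166^1 ≡ 166
166^2 ≡ 101
166^4 ≡ 86
166^8 ≡ 171
166^16 ≡ 52
166^17 ≡ 251
166^34 ≡ 288
166^68 ≡ 1
So ord_289(166) = 68, hence |⟨166⟩| = 68.
Index = |(Z/289Z)^×| / |⟨166⟩| = 272 / 68 = 4.

4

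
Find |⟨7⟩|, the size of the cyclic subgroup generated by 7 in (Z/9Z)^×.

3

The order of 7 must divide φ(9) = φ(3^2) = 3·(3−1) = 6 = 2 · 3.
Divisors of 6: 1, 2, 3, 6.
Compute 7^d (mod 9) for the divisors d until we hit 1:
7^1 ≡ 7 (mod 9)
7^2 ≡ 4 (mod 9)
7^3 ≡ 1 (mod 9) ✓
Therefore the multiplicative order of 7 modulo 9 is 3.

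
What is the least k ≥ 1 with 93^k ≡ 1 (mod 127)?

126

The order of 93 must divide φ(127) = 127 − 1 = 126 = 2 · 3^2 · 7.
Divisors of 126: 1, 2, 3, 6, 7, 9, 14, 18, 21, 42, 63, 126.
Check 93^d mod 127 for each divisor in increasing order:
93^1 ≡ 93 (mod 127)
93^2 ≡ 13 (mod 127)
93^3 ≡ 66 (mod 127)
93^6 ≡ 38 (mod 127)
93^7 ≡ 105 (mod 127)
93^9 ≡ 95 (mod 127)
93^14 ≡ 103 (mod 127)
93^18 ≡ 8 (mod 127)
93^21 ≡ 20 (mod 127)
93^42 ≡ 19 (mod 127)
93^63 ≡ 126 (mod 127)
93^126 ≡ 1 (mod 127) ✓
So ord_127(93) = 126.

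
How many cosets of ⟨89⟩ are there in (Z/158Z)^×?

6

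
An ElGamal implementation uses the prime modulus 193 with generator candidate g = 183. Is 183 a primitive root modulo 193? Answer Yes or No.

Yes

φ(193) = 193 − 1 = 192 = 2^6 · 3.
An element g generates (Z/193Z)^× iff g^(192/q) ≢ 1 (mod 193) for each prime q ∈ {2, 3}.
183^96 ≡ 192 (mod 193)  [q = 2: ≢ 1 ✓]
183^64 ≡ 108 (mod 193)  [q = 3: ≢ 1 ✓]
Every test exponent gives a nontrivial residue, hence 183 generates the full group.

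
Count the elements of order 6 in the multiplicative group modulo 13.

2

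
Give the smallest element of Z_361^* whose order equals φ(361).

φ(361) = φ(19^2) = 19·(19−1) = 342 = 2 · 3^2 · 19.
Test candidates g = 2, 3, … against the prime factors q ∈ {2, 3, 19} of φ(361): g is a generator iff g^(342/q) ≢ 1 for every such q.
g = 2: 2^171 ≡ 360; 2^114 ≡ 292; 2^18 ≡ 58 — none is 1, so 2 is a primitive root.
Hence the least primitive root of 361 is 2.

2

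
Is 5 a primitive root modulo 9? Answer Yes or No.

φ(9) = φ(3^2) = 3·(3−1) = 6 = 2 · 3.
5 is a primitive root mod 9 iff 5^(φ(9)/q) ≢ 1 for every prime q | φ(9), i.e. q ∈ {2, 3}.
5^3 ≡ 8 (mod 9)  [q = 2: ≢ 1 ✓]
5^2 ≡ 7 (mod 9)  [q = 3: ≢ 1 ✓]
All checks pass, so 5 has order 6 and is a primitive root modulo 9.

Yes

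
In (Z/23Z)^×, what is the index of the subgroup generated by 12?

ord(12) | φ(23) = 23 − 1 = 22 = 2 · 11.
Divisors of 22: 1, 2, 11, 22.
Test each divisor d:
12^1 ≡ 12 (mod 23)
12^2 ≡ 6 (mod 23)
12^11 ≡ 1 (mod 23) ✓
The order of 12 is 11, so the subgroup it generates has 11 elements.
Index = |(Z/23Z)^×| / |⟨12⟩| = 22 / 11 = 2.

2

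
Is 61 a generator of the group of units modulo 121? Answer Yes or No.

Yes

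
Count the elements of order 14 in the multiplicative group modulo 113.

φ(113) = 113 − 1 = 112 = 2^4 · 7.
In a cyclic group of order 112, there are φ(d) elements of order d for each divisor d of 112, and zero for non-divisors.
14 = 2 · 7 divides 112, and φ(14) = 6.

6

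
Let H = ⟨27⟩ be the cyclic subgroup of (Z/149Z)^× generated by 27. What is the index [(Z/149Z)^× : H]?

1

Since 27 ∈ (Z/149Z)^×, its order divides φ(149) = 149 − 1 = 148 = 2^2 · 37.
Divisors of 148: 1, 2, 4, 37, 74, 148.
Evaluate successive powers at the divisors of 148:
27^1 ≡ 27 (mod 149)
27^2 ≡ 133 (mod 149)
27^4 ≡ 107 (mod 149)
27^37 ≡ 105 (mod 149)
27^74 ≡ 148 (mod 149)
27^148 ≡ 1 (mod 149) ✓
Thus |⟨27⟩| = ord(27) = 148.
The index is φ(149) / ord(27) = 148 / 148 = 1.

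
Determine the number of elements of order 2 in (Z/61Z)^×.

1

φ(61) = 61 − 1 = 60 = 2^2 · 3 · 5.
(Z/61Z)^× is cyclic (|G| = 60); a cyclic group of order m has exactly φ(d) elements of each order d | m, and none otherwise.
2 | 60, and φ(2) = 2 − 1 = 1.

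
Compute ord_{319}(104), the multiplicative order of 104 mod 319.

By Lagrange's theorem, ord_319(104) divides φ(319) = φ(11·29) = (11−1)·(29−1) = 10·28 = 280 = 2^3 · 5 · 7.
Divisors of 280: 1, 2, 4, 5, 7, 8, 10, 14, 20, 28, 35, 40, 56, 70, 140, 280.
Test each divisor d:
104^1 ≡ 104 (mod 319)
104^2 ≡ 289 (mod 319)
104^4 ≡ 262 (mod 319)
104^5 ≡ 133 (mod 319)
104^7 ≡ 157 (mod 319)
104^8 ≡ 59 (mod 319)
104^10 ≡ 144 (mod 319)
104^14 ≡ 86 (mod 319)
104^20 ≡ 1 (mod 319) ✓
So ord_319(104) = 20.

20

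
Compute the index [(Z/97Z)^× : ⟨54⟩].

4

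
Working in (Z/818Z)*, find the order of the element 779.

By Lagrange's theorem, ord_818(779) divides φ(818) = φ(2)·φ(409) = 1·408 = 408 = 2^3 · 3 · 17.
Divisors of 408: 1, 2, 3, 4, 6, 8, 12, 17, 24, 34, 51, 68, 102, 136, 204, 408.
Compute 779^d (mod 818) for the divisors d until we hit 1:
779^1 ≡ 779
779^2 ≡ 703
779^3 ≡ 395
779^4 ≡ 137
779^6 ≡ 605
779^8 ≡ 773
779^12 ≡ 379
779^17 ≡ 371
779^24 ≡ 491
779^34 ≡ 217
779^51 ≡ 343
779^68 ≡ 463
779^102 ≡ 675
779^136 ≡ 53
779^204 ≡ 817
779^408 ≡ 1
Therefore the multiplicative order of 779 modulo 818 is 408.

408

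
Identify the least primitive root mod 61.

2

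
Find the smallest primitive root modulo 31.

3

φ(31) = 31 − 1 = 30 = 2 · 3 · 5.
g is a primitive root iff g^(30/q) ≢ 1 (mod 31) for each prime q ∈ {2, 3, 5}.
g = 2: 2^15 ≡ 1 — hits 1, so not a primitive root.
g = 3: 3^15 ≡ 30; 3^10 ≡ 25; 3^6 ≡ 16 — none is 1, so 3 is a primitive root.
So 3 is the smallest generator of (Z/31Z)^×.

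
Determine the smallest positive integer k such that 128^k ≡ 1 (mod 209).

90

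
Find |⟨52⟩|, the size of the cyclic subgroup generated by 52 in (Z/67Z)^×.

22

ord(52) | φ(67) = 67 − 1 = 66 = 2 · 3 · 11.
Divisors of 66: 1, 2, 3, 6, 11, 22, 33, 66.
Compute 52^d (mod 67) for the divisors d until we hit 1:
52^1 ≡ 52 (mod 67)
52^2 ≡ 24 (mod 67)
52^3 ≡ 42 (mod 67)
52^6 ≡ 22 (mod 67)
52^11 ≡ 66 (mod 67)
52^22 ≡ 1 (mod 67) ✓
The smallest such exponent is 22, so the order of 52 is 22.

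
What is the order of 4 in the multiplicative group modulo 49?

21

ord(4) | φ(49) = φ(7^2) = 7·(7−1) = 42 = 2 · 3 · 7.
Divisors of 42: 1, 2, 3, 6, 7, 14, 21, 42.
Evaluate successive powers at the divisors of 42:
4^1 ≡ 4
4^2 ≡ 16
4^3 ≡ 15
4^6 ≡ 29
4^7 ≡ 18
4^14 ≡ 30
4^21 ≡ 1
The smallest such exponent is 21, so the order of 4 is 21.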